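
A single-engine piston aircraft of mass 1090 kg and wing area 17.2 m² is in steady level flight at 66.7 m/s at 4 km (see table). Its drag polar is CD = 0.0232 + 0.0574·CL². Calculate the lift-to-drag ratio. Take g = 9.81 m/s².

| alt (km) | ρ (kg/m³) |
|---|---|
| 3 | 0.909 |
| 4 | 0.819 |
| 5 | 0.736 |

At 4 km, from the table: ρ = 0.819 kg/m³.
Weight W = mg = 1090 × 9.81 = 10693 N; in level flight L = W.
q = ½ρv² = ½ × 0.819 × 66.7² = 1822 Pa.
CL = W/(q·S) = 10693 / (1822 × 17.2) = 0.3412.
CD = 0.0232 + 0.0574 × 0.3412² = 0.02988.
L/D = CL/CD = 0.3412 / 0.02988 = 11.4

L/D = 11.4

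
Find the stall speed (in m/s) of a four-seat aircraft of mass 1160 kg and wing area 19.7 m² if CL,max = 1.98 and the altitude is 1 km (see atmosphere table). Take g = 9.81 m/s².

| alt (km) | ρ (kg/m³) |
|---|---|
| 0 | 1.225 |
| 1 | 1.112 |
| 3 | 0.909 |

At 1 km, from the table: ρ = 1.112 kg/m³.
Weight W = mg = 1160 × 9.81 = 11380 N.
V_stall = √(2W/(ρ·S·CL,max)) = √(2 × 11380 / (1.112 × 19.7 × 1.98))
V_stall = √524.7 = 22.9 m/s

V_stall = 22.9 m/s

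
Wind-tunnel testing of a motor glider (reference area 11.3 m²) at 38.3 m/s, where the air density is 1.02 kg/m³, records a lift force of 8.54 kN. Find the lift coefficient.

From L = ½ρv²S·CL, rearranging gives CL = 2L/(ρv²S).
CL = 2 × 8540 / (1.02 × 38.3² × 11.3) = 1.01

CL = 1.01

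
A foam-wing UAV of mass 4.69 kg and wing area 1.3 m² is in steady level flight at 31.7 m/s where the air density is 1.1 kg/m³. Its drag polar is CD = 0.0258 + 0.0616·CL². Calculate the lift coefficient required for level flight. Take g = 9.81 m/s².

CL = 0.064

Level flight ⇒ L = W = m·g = 4.69 × 9.81 = 46.009 N.
Dynamic pressure q = 0.5 × 1.1 × 31.7² = 552.7 Pa.
CL = 2W/(ρv²S) = 2×46.009/(1.1×31.7²×1.3) = 0.06403.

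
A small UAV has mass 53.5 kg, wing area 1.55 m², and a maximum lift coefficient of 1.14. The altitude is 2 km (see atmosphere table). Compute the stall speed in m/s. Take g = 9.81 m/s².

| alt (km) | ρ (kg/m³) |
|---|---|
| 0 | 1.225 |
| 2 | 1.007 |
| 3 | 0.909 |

V_stall = 24.3 m/s

At 2 km, from the table: ρ = 1.007 kg/m³.
At stall, lift equals weight: L = W = m·g = 53.5 × 9.81 = 524.8 N.
V_stall = √(2W/(ρ·S·CL,max)) = √(2 × 524.8 / (1.007 × 1.55 × 1.14))
V_stall = √589.9 = 24.3 m/s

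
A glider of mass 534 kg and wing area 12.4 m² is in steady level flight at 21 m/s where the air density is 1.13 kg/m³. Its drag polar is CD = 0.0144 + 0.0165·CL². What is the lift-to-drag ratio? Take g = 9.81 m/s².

Level flight ⇒ L = W = m·g = 534 × 9.81 = 5238.5 N.
Dynamic pressure q = 0.5 × 1.13 × 21² = 249.2 Pa.
Required CL = L/(qS) = 5238.5/(249.2·12.4) = 1.696.
CD = 0.0144 + 0.0165 × 1.696² = 0.06183.
L/D = CL/CD = 1.696 / 0.06183 = 27.4

L/D = 27.4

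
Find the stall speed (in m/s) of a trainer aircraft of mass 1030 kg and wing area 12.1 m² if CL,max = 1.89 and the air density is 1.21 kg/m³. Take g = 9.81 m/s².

Stall occurs when L = W at CL,max. W = mg = 1030 × 9.81 = 10100 N.
V_stall = √(2W/(ρ·S·CL,max)) = √(2 × 10100 / (1.21 × 12.1 × 1.89))
V_stall = √730.3 = 27 m/s

V_stall = 27 m/s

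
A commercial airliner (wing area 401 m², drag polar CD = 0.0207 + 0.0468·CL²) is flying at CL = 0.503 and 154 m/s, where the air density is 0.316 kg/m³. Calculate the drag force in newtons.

CD = 0.0207 + 0.0468 × 0.503² = 0.03254
D = ½ρv²S·CD = ½ × 0.316 × 154² × 401 × 0.03254 = 48900 N

D = 48900 N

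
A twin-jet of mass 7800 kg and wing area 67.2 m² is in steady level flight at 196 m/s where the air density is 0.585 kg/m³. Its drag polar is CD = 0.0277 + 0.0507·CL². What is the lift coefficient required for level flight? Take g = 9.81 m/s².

CL = 0.101

In steady level flight, lift balances weight: W = mg = 7800 × 9.81 = 76518 N.
q = ½ρv² = ½ × 0.585 × 196² = 11240 Pa.
Required CL = L/(qS) = 76518/(11240·67.2) = 0.1013.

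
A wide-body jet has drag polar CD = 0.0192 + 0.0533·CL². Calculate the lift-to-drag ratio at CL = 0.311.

CD = 0.0192 + 0.0533 × 0.311² = 0.02436
L/D = CL/CD = 0.311 / 0.02436 = 12.8

L/D = 12.8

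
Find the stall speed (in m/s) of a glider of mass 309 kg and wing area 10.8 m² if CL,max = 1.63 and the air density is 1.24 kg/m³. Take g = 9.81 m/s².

V_stall = 16.7 m/s

Weight W = mg = 309 × 9.81 = 3031 N.
From L = ½ρV²S·CL,max = W: V_stall = √(2W/(ρSCL,max)) = √(2·3031/(1.24·10.8·1.63))
V_stall = √277.7 = 16.7 m/s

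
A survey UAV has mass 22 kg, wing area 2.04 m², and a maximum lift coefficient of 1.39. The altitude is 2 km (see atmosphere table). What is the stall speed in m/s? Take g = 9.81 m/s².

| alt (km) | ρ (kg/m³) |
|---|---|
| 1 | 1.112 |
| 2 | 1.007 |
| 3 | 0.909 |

At 2 km, from the table: ρ = 1.007 kg/m³.
Stall occurs when L = W at CL,max. W = mg = 22 × 9.81 = 215.8 N.
From L = ½ρV²S·CL,max = W: V_stall = √(2W/(ρSCL,max)) = √(2·215.8/(1.007·2.04·1.39))
V_stall = √151.2 = 12.3 m/s

V_stall = 12.3 m/s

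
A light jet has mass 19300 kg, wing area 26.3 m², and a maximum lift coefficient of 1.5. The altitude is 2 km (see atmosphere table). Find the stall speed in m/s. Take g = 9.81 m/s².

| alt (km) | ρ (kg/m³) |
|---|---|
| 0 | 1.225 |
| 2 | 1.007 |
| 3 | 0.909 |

V_stall = 97.6 m/s

At 2 km, from the table: ρ = 1.007 kg/m³.
Weight W = mg = 19300 × 9.81 = 1.893×10^5 N.
From L = ½ρV²S·CL,max = W: V_stall = √(2W/(ρSCL,max)) = √(2·1.893×10^5/(1.007·26.3·1.5))
V_stall = √9532 = 97.6 m/s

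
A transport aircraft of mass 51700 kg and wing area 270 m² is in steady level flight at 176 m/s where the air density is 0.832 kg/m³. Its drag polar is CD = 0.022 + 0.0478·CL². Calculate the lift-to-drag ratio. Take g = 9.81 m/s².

L/D = 6.33

In steady level flight, lift balances weight: W = mg = 51700 × 9.81 = 5.0718×10^5 N.
q = ½ρv² = ½ × 0.832 × 176² = 12890 Pa.
CL = 2W/(ρv²S) = 2×5.0718×10^5/(0.832×176²×270) = 0.1458.
CD = 0.022 + 0.0478 × 0.1458² = 0.02302.
L/D = CL/CD = 0.1458 / 0.02302 = 6.33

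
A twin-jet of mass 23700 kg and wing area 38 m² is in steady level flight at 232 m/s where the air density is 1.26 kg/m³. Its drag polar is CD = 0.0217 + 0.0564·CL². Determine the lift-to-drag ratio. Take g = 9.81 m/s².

Level flight ⇒ L = W = m·g = 23700 × 9.81 = 2.325×10^5 N.
q = ½ρv² = ½ × 1.26 × 232² = 33910 Pa.
CL = 2W/(ρv²S) = 2×2.325×10^5/(1.26×232²×38) = 0.1804.
CD = 0.0217 + 0.0564 × 0.1804² = 0.02354.
L/D = CL/CD = 0.1804 / 0.02354 = 7.67

L/D = 7.67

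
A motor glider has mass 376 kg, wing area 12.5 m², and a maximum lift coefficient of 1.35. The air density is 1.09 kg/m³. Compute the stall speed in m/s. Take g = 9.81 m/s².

V_stall = 20 m/s

At stall, lift equals weight: L = W = m·g = 376 × 9.81 = 3689 N.
From L = ½ρV²S·CL,max = W: V_stall = √(2W/(ρSCL,max)) = √(2·3689/(1.09·12.5·1.35))
V_stall = √401.1 = 20 m/s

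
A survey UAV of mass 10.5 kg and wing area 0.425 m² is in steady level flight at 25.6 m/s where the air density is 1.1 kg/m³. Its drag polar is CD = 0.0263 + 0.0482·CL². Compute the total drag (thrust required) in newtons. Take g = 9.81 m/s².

D = 7.37 N

In steady level flight, lift balances weight: W = mg = 10.5 × 9.81 = 103.01 N.
q = ½ρv² = ½ × 1.1 × 25.6² = 360.4 Pa.
Required CL = L/(qS) = 103.01/(360.4·0.425) = 0.6724.
CD = 0.0263 + 0.0482 × 0.6724² = 0.04809.
D = q·S·CD = 360.4 × 0.425 × 0.04809 = 7.367 N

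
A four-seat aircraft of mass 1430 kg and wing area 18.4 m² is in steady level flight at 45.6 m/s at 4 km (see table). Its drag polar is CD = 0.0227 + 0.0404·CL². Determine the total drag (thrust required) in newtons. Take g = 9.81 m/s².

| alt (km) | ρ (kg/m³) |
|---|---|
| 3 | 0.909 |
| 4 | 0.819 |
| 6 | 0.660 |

At 4 km, from the table: ρ = 0.819 kg/m³.
In steady level flight, lift balances weight: W = mg = 1430 × 9.81 = 14028 N.
Dynamic pressure q = 0.5 × 0.819 × 45.6² = 851.5 Pa.
CL = 2W/(ρv²S) = 2×14028/(0.819×45.6²×18.4) = 0.8954.
CD = 0.0227 + 0.0404 × 0.8954² = 0.05509.
D = q·S·CD = 851.5 × 18.4 × 0.05509 = 863.1 N

D = 863 N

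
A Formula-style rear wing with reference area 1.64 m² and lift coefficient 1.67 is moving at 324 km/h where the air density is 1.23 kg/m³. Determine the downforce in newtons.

L = 13600 N

Convert speed: v = 324 km/h ÷ 3.6 = 90 m/s.
L = ½ρv²S·CL = ½ × 1.23 × 90² × 1.64 × 1.67 = 13600 N ≈ 13.6 kN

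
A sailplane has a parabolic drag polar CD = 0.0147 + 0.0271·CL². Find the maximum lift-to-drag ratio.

For CD = CD0 + K·CL², (L/D)max occurs at CL* = √(CD0/K) and equals 1/(2√(K·CD0)).
(L/D)max = 1/(2√(0.0271 × 0.0147)) = 1/(2 × 0.01996) = 25.1

(L/D)max = 25.1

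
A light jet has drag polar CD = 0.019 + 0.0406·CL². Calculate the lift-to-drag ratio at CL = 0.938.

CD = 0.019 + 0.0406 × 0.938² = 0.05472
L/D = CL/CD = 0.938 / 0.05472 = 17.1

L/D = 17.1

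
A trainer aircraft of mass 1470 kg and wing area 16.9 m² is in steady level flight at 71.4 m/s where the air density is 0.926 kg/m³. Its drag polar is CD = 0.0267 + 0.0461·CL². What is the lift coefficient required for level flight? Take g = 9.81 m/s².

CL = 0.362

Level flight ⇒ L = W = m·g = 1470 × 9.81 = 14421 N.
q = ½ρv² = ½ × 0.926 × 71.4² = 2360 Pa.
CL = 2W/(ρv²S) = 2×14421/(0.926×71.4²×16.9) = 0.3615.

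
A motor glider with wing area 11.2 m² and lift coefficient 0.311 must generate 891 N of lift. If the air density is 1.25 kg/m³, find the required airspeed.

v = 20.2 m/s

L = ½ρv²S·CL ⇒ v = √(2L/(ρ·S·CL))
v = √(2 × 891 / (1.25 × 11.2 × 0.311)) = √409.3 = 20.2 m/s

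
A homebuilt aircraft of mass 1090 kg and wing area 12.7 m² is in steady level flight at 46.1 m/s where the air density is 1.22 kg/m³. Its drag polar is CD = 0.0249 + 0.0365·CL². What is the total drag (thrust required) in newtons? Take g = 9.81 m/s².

D = 663 N

Weight W = mg = 1090 × 9.81 = 10693 N; in level flight L = W.
q = ½ρv² = ½ × 1.22 × 46.1² = 1296 Pa.
Required CL = L/(qS) = 10693/(1296·12.7) = 0.6495.
CD = 0.0249 + 0.0365 × 0.6495² = 0.0403.
D = q·S·CD = 1296 × 12.7 × 0.0403 = 663.4 N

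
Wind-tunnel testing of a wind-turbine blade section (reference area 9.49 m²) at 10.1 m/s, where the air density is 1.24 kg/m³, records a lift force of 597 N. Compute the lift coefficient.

From L = ½ρv²S·CL, rearranging gives CL = 2L/(ρv²S).
CL = 2 × 597 / (1.24 × 10.1² × 9.49) = 0.995

CL = 0.995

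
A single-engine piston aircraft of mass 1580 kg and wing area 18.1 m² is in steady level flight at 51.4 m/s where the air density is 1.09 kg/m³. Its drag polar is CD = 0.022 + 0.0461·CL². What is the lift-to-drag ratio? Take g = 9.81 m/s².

Weight W = mg = 1580 × 9.81 = 15500 N; in level flight L = W.
q = ½ρv² = ½ × 1.09 × 51.4² = 1440 Pa.
CL = W/(q·S) = 15500 / (1440 × 18.1) = 0.5947.
CD = 0.022 + 0.0461 × 0.5947² = 0.03831.
L/D = CL/CD = 0.5947 / 0.03831 = 15.5

L/D = 15.5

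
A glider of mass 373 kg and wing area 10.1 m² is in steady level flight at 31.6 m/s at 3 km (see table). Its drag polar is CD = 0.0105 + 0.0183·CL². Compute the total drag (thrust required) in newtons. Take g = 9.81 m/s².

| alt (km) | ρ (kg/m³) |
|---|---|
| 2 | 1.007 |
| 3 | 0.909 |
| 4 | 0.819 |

D = 102 N

At 3 km, from the table: ρ = 0.909 kg/m³.
In steady level flight, lift balances weight: W = mg = 373 × 9.81 = 3659.1 N.
q = ½ρv² = ½ × 0.909 × 31.6² = 453.8 Pa.
CL = 2W/(ρv²S) = 2×3659.1/(0.909×31.6²×10.1) = 0.7983.
CD = 0.0105 + 0.0183 × 0.7983² = 0.02216.
D = q·S·CD = 453.8 × 10.1 × 0.02216 = 101.6 N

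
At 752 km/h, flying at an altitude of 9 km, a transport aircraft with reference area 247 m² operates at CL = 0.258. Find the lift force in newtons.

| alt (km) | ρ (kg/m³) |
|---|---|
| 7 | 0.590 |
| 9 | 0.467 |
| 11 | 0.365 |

At 9 km, from the table: ρ = 0.467 kg/m³.
Convert speed: v = 752 km/h ÷ 3.6 = 208.9 m/s.
L = ½ρv²S·CL = ½ × 0.467 × 208.9² × 247 × 0.258 = 6.49×10^5 N ≈ 649 kN

L = 6.49×10^5 N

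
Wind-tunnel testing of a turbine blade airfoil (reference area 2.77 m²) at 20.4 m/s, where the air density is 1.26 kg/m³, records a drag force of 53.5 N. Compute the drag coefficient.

From D = ½ρv²S·CD, rearranging gives CD = 2D/(ρv²S).
CD = 2 × 53.5 / (1.26 × 20.4² × 2.77) = 0.0737

CD = 0.0737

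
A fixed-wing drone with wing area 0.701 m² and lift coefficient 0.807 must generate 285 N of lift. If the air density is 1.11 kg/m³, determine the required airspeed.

L = ½ρv²S·CL ⇒ v = √(2L/(ρ·S·CL))
v = √(2 × 285 / (1.11 × 0.701 × 0.807)) = √907.7 = 30.1 m/s

v = 30.1 m/s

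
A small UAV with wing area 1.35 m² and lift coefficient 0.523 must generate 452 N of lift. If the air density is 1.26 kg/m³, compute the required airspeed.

L = ½ρv²S·CL ⇒ v = √(2L/(ρ·S·CL))
v = √(2 × 452 / (1.26 × 1.35 × 0.523)) = √1016 = 31.9 m/s

v = 31.9 m/s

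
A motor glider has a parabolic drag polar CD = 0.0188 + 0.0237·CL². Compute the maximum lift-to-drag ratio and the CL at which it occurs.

For CD = CD0 + K·CL², (L/D)max occurs at CL* = √(CD0/K) and equals 1/(2√(K·CD0)).
(L/D)max = 1/(2√(0.0237 × 0.0188)) = 1/(2 × 0.02111) = 23.7
CL* = √(0.0188/0.0237) = 0.891

(L/D)max = 23.7, at CL = 0.891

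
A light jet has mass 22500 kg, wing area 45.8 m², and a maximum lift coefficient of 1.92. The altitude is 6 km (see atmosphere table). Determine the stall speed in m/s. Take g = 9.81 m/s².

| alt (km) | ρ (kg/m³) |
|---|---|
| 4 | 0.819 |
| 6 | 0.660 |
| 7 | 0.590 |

V_stall = 87.2 m/s

At 6 km, from the table: ρ = 0.660 kg/m³.
At stall, lift equals weight: L = W = m·g = 22500 × 9.81 = 2.207×10^5 N.
V_stall = √(2W/(ρ·S·CL,max)) = √(2 × 2.207×10^5 / (0.66 × 45.8 × 1.92))
V_stall = √7606 = 87.2 m/s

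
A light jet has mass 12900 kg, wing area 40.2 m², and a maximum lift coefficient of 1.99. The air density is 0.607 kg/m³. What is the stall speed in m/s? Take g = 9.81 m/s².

Stall occurs when L = W at CL,max. W = mg = 12900 × 9.81 = 1.265×10^5 N.
V_stall = √(2W/(ρ·S·CL,max)) = √(2 × 1.265×10^5 / (0.607 × 40.2 × 1.99))
V_stall = √5212 = 72.2 m/s

V_stall = 72.2 m/s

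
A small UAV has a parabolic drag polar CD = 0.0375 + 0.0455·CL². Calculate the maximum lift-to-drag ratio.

(L/D)max = 12.1

For CD = CD0 + K·CL², (L/D)max occurs at CL* = √(CD0/K) and equals 1/(2√(K·CD0)).
(L/D)max = 1/(2√(0.0455 × 0.0375)) = 1/(2 × 0.04131) = 12.1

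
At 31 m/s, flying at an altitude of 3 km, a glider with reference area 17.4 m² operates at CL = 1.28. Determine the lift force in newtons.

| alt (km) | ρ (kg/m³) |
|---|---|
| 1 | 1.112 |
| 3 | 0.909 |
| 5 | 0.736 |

At 3 km, from the table: ρ = 0.909 kg/m³.
L = ½ρv²S·CL = ½ × 0.909 × 31² × 17.4 × 1.28 = 9730 N ≈ 9.73 kN

L = 9730 N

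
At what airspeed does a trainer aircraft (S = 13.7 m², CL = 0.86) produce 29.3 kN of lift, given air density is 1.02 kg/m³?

v = 69.8 m/s

L = ½ρv²S·CL ⇒ v = √(2L/(ρ·S·CL))
v = √(2 × 29300 / (1.02 × 13.7 × 0.86)) = √4876 = 69.8 m/s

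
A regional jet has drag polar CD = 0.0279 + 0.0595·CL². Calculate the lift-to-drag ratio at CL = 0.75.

CD = 0.0279 + 0.0595 × 0.75² = 0.06137
L/D = CL/CD = 0.75 / 0.06137 = 12.2

L/D = 12.2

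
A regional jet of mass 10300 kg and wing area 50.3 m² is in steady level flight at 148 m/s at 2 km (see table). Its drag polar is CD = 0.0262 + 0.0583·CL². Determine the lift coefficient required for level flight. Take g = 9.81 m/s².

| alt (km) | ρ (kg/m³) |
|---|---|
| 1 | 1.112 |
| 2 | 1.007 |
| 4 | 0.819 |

At 2 km, from the table: ρ = 1.007 kg/m³.
Weight W = mg = 10300 × 9.81 = 1.0104×10^5 N; in level flight L = W.
Dynamic pressure q = 0.5 × 1.007 × 148² = 11030 Pa.
Required CL = L/(qS) = 1.0104×10^5/(11030·50.3) = 0.1821.

CL = 0.182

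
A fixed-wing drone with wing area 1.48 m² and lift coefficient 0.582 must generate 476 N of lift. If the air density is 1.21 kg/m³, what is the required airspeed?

v = 30.2 m/s

L = ½ρv²S·CL ⇒ v = √(2L/(ρ·S·CL))
v = √(2 × 476 / (1.21 × 1.48 × 0.582)) = √913.4 = 30.2 m/s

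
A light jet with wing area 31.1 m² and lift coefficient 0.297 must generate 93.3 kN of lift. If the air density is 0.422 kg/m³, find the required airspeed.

v = 219 m/s

L = ½ρv²S·CL ⇒ v = √(2L/(ρ·S·CL))
v = √(2 × 93300 / (0.422 × 31.1 × 0.297)) = √47870 = 219 m/s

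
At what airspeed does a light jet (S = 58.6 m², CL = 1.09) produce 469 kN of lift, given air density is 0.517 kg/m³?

v = 169 m/s

L = ½ρv²S·CL ⇒ v = √(2L/(ρ·S·CL))
v = √(2 × 4.69×10^5 / (0.517 × 58.6 × 1.09)) = √28400 = 169 m/s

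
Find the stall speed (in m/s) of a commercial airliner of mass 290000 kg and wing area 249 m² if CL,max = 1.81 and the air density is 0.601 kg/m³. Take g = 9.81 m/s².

At stall, lift equals weight: L = W = m·g = 290000 × 9.81 = 2.845×10^6 N.
V_stall = √(2W/(ρ·S·CL,max)) = √(2 × 2.845×10^6 / (0.601 × 249 × 1.81))
V_stall = √21010 = 145 m/s

V_stall = 145 m/s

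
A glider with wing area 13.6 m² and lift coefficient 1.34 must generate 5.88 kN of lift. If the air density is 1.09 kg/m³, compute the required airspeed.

v = 24.3 m/s

L = ½ρv²S·CL ⇒ v = √(2L/(ρ·S·CL))
v = √(2 × 5880 / (1.09 × 13.6 × 1.34)) = √592 = 24.3 m/s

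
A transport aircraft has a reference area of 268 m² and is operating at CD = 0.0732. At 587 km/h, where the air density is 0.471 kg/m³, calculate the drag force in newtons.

Convert speed: v = 587 km/h ÷ 3.6 = 163.1 m/s.
Dynamic pressure q = ½ρv² = ½ × 0.471 × 163.1² = 6261 Pa.
D = q·S·CD = 6261 × 268 × 0.0732 = 1.23×10^5 N ≈ 123 kN

D = 1.23×10^5 N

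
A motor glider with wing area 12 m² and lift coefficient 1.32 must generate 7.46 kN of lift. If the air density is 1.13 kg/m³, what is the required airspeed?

v = 28.9 m/s

L = ½ρv²S·CL ⇒ v = √(2L/(ρ·S·CL))
v = √(2 × 7460 / (1.13 × 12 × 1.32)) = √833.6 = 28.9 m/s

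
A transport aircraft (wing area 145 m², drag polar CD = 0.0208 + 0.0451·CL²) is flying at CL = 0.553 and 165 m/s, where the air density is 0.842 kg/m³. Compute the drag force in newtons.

CD = 0.0208 + 0.0451 × 0.553² = 0.03459
D = ½ρv²S·CD = ½ × 0.842 × 165² × 145 × 0.03459 = 57500 N

D = 57500 N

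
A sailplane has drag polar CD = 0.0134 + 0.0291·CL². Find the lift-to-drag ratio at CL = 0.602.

CD = 0.0134 + 0.0291 × 0.602² = 0.02395
L/D = CL/CD = 0.602 / 0.02395 = 25.1

L/D = 25.1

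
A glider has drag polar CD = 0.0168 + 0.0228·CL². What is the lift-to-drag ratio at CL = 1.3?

CD = 0.0168 + 0.0228 × 1.3² = 0.05533
L/D = CL/CD = 1.3 / 0.05533 = 23.5

L/D = 23.5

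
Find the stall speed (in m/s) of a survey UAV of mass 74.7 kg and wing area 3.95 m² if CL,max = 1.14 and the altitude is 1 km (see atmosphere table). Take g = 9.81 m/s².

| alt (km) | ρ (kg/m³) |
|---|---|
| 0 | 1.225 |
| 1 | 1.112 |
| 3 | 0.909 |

At 1 km, from the table: ρ = 1.112 kg/m³.
Weight W = mg = 74.7 × 9.81 = 732.8 N.
From L = ½ρV²S·CL,max = W: V_stall = √(2W/(ρSCL,max)) = √(2·732.8/(1.112·3.95·1.14))
V_stall = √292.7 = 17.1 m/s

V_stall = 17.1 m/s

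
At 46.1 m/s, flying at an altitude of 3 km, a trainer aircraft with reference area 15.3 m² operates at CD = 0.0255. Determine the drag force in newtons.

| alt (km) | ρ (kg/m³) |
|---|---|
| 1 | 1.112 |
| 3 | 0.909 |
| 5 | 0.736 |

D = 377 N

At 3 km, from the table: ρ = 0.909 kg/m³.
Dynamic pressure q = ½ρv² = ½ × 0.909 × 46.1² = 965.9 Pa.
D = q·S·CD = 965.9 × 15.3 × 0.0255 = 377 N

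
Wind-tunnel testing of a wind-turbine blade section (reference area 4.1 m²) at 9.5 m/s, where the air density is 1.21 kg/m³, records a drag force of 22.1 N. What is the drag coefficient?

CD = 0.0987

From D = ½ρv²S·CD, rearranging gives CD = 2D/(ρv²S).
CD = 2 × 22.1 / (1.21 × 9.5² × 4.1) = 0.0987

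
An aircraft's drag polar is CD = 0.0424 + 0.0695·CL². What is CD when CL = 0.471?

CD = 0.0578

CD = 0.0424 + 0.0695 × 0.471² = 0.0424 + 0.01542 = 0.0578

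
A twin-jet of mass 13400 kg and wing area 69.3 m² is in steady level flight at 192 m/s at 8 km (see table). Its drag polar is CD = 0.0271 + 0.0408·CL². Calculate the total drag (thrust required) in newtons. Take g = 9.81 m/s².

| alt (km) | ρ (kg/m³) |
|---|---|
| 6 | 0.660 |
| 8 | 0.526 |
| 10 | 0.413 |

D = 19300 N

At 8 km, from the table: ρ = 0.526 kg/m³.
Weight W = mg = 13400 × 9.81 = 1.3145×10^5 N; in level flight L = W.
Dynamic pressure q = 0.5 × 0.526 × 192² = 9695 Pa.
Required CL = L/(qS) = 1.3145×10^5/(9695·69.3) = 0.1957.
CD = 0.0271 + 0.0408 × 0.1957² = 0.02866.
D = q·S·CD = 9695 × 69.3 × 0.02866 = 19260 N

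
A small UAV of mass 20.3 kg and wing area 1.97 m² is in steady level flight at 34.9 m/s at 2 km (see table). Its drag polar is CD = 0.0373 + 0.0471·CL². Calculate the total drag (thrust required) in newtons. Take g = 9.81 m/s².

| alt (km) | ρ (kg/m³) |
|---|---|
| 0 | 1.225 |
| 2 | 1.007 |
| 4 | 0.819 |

At 2 km, from the table: ρ = 1.007 kg/m³.
Weight W = mg = 20.3 × 9.81 = 199.14 N; in level flight L = W.
q = ½ρv² = ½ × 1.007 × 34.9² = 613.3 Pa.
CL = 2W/(ρv²S) = 2×199.14/(1.007×34.9²×1.97) = 0.1648.
CD = 0.0373 + 0.0471 × 0.1648² = 0.03858.
D = q·S·CD = 613.3 × 1.97 × 0.03858 = 46.61 N

D = 46.6 N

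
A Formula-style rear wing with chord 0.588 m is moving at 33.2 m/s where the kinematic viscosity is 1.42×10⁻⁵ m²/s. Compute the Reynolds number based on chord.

Re = 1.37×10^6

Re = v·c/ν = 33.2 × 0.588 / (1.42×10⁻⁵) = 1.37×10^6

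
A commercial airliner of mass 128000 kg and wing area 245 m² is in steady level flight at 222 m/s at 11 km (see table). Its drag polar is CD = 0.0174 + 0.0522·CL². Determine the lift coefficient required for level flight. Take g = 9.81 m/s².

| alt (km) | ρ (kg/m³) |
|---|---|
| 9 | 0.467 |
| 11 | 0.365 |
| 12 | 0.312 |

At 11 km, from the table: ρ = 0.365 kg/m³.
Weight W = mg = 128000 × 9.81 = 1.2557×10^6 N; in level flight L = W.
q = ½ρv² = ½ × 0.365 × 222² = 8994 Pa.
CL = 2W/(ρv²S) = 2×1.2557×10^6/(0.365×222²×245) = 0.5698.

CL = 0.57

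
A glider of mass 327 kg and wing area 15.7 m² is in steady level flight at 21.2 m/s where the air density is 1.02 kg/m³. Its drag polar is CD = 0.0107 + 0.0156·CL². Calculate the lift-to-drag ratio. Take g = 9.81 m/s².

Level flight ⇒ L = W = m·g = 327 × 9.81 = 3207.9 N.
q = ½ρv² = ½ × 1.02 × 21.2² = 229.2 Pa.
CL = 2W/(ρv²S) = 2×3207.9/(1.02×21.2²×15.7) = 0.8914.
CD = 0.0107 + 0.0156 × 0.8914² = 0.0231.
L/D = CL/CD = 0.8914 / 0.0231 = 38.6

L/D = 38.6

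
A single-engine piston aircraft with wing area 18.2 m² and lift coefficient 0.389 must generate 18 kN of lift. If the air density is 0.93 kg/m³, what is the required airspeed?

L = ½ρv²S·CL ⇒ v = √(2L/(ρ·S·CL))
v = √(2 × 18000 / (0.93 × 18.2 × 0.389)) = √5468 = 73.9 m/s

v = 73.9 m/s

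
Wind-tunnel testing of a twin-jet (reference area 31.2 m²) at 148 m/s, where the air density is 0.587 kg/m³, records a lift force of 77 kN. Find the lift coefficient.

From L = ½ρv²S·CL, rearranging gives CL = 2L/(ρv²S).
CL = 2 × 77000 / (0.587 × 148² × 31.2) = 0.384

CL = 0.384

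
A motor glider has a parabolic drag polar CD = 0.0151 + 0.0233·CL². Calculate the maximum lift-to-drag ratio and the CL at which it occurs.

For CD = CD0 + K·CL², (L/D)max occurs at CL* = √(CD0/K) and equals 1/(2√(K·CD0)).
(L/D)max = 1/(2√(0.0233 × 0.0151)) = 1/(2 × 0.01876) = 26.7
CL* = √(0.0151/0.0233) = 0.805

(L/D)max = 26.7, at CL = 0.805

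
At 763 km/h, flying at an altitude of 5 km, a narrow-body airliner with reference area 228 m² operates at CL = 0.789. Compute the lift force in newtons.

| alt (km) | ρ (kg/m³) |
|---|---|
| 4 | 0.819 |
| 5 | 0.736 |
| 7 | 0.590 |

L = 2.97×10^6 N

At 5 km, from the table: ρ = 0.736 kg/m³.
Convert speed: v = 763 km/h ÷ 3.6 = 211.9 m/s.
Dynamic pressure q = ½ρv² = ½ × 0.736 × 211.9² = 16530 Pa.
L = q·S·CL = 16530 × 228 × 0.789 = 2.97×10^6 N ≈ 2970 kN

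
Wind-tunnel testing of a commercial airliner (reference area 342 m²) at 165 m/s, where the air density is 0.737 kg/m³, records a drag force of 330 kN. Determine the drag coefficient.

From D = ½ρv²S·CD, rearranging gives CD = 2D/(ρv²S).
CD = 2 × 3.3×10^5 / (0.737 × 165² × 342) = 0.0962

CD = 0.0962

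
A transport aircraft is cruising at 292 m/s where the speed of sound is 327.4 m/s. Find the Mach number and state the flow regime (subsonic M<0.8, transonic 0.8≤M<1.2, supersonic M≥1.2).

M = v/a = 292 / 327.4 = 0.892
M = 0.892 → transonic.

M = 0.892 (transonic)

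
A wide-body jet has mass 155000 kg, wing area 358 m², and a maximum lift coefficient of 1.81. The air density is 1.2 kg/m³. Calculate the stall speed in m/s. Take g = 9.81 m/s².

Weight W = mg = 155000 × 9.81 = 1.521×10^6 N.
V_stall = √(2W/(ρ·S·CL,max)) = √(2 × 1.521×10^6 / (1.2 × 358 × 1.81))
V_stall = √3911 = 62.5 m/s

V_stall = 62.5 m/s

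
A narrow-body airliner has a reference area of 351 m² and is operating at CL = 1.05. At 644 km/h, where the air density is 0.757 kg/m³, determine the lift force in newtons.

Convert speed: v = 644 km/h ÷ 3.6 = 178.9 m/s.
L = ½ρv²S·CL = ½ × 0.757 × 178.9² × 351 × 1.05 = 4.46×10^6 N ≈ 4460 kN

L = 4.46×10^6 N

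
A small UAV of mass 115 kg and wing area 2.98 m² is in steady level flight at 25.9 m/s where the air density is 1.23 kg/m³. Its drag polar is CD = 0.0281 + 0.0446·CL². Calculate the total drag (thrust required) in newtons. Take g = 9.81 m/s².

Level flight ⇒ L = W = m·g = 115 × 9.81 = 1128.2 N.
q = ½ρv² = ½ × 1.23 × 25.9² = 412.5 Pa.
CL = 2W/(ρv²S) = 2×1128.2/(1.23×25.9²×2.98) = 0.9176.
CD = 0.0281 + 0.0446 × 0.9176² = 0.06566.
D = q·S·CD = 412.5 × 2.98 × 0.06566 = 80.72 N

D = 80.7 N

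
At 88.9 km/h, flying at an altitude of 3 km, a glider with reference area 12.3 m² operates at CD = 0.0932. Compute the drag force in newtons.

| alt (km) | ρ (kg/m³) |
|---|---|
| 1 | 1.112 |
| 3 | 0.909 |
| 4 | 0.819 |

D = 318 N

At 3 km, from the table: ρ = 0.909 kg/m³.
Convert speed: v = 88.9 km/h ÷ 3.6 = 24.69 m/s.
Dynamic pressure q = ½ρv² = ½ × 0.909 × 24.69² = 277.2 Pa.
D = q·S·CD = 277.2 × 12.3 × 0.0932 = 318 N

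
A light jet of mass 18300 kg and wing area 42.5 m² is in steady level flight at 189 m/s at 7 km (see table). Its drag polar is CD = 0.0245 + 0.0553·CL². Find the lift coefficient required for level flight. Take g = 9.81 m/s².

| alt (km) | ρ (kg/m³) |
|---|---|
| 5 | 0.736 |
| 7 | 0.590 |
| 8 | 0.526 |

At 7 km, from the table: ρ = 0.590 kg/m³.
In steady level flight, lift balances weight: W = mg = 18300 × 9.81 = 1.7952×10^5 N.
Dynamic pressure q = 0.5 × 0.59 × 189² = 10540 Pa.
CL = W/(q·S) = 1.7952×10^5 / (10540 × 42.5) = 0.4009.

CL = 0.401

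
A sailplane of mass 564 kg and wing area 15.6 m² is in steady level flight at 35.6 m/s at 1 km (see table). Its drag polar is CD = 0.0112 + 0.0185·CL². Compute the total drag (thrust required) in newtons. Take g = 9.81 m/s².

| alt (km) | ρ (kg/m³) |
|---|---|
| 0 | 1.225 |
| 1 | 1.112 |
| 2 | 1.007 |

At 1 km, from the table: ρ = 1.112 kg/m³.
Weight W = mg = 564 × 9.81 = 5532.8 N; in level flight L = W.
Dynamic pressure q = 0.5 × 1.112 × 35.6² = 704.7 Pa.
Required CL = L/(qS) = 5532.8/(704.7·15.6) = 0.5033.
CD = 0.0112 + 0.0185 × 0.5033² = 0.01589.
D = q·S·CD = 704.7 × 15.6 × 0.01589 = 174.6 N

D = 175 N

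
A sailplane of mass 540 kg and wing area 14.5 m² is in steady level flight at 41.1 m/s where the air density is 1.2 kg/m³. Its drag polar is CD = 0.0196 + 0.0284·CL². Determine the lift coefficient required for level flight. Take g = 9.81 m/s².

In steady level flight, lift balances weight: W = mg = 540 × 9.81 = 5297.4 N.
Dynamic pressure q = 0.5 × 1.2 × 41.1² = 1014 Pa.
Required CL = L/(qS) = 5297.4/(1014·14.5) = 0.3605.

CL = 0.36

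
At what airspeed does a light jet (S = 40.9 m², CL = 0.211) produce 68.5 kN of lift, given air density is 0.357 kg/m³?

L = ½ρv²S·CL ⇒ v = √(2L/(ρ·S·CL))
v = √(2 × 68500 / (0.357 × 40.9 × 0.211)) = √44470 = 211 m/s

v = 211 m/s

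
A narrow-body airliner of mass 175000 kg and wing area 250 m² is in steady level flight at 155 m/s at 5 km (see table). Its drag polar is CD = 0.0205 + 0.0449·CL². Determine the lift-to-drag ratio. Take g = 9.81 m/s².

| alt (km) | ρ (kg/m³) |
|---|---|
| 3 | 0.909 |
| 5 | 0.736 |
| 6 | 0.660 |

At 5 km, from the table: ρ = 0.736 kg/m³.
Weight W = mg = 175000 × 9.81 = 1.7168×10^6 N; in level flight L = W.
q = ½ρv² = ½ × 0.736 × 155² = 8841 Pa.
Required CL = L/(qS) = 1.7168×10^6/(8841·250) = 0.7767.
CD = 0.0205 + 0.0449 × 0.7767² = 0.04759.
L/D = CL/CD = 0.7767 / 0.04759 = 16.3

L/D = 16.3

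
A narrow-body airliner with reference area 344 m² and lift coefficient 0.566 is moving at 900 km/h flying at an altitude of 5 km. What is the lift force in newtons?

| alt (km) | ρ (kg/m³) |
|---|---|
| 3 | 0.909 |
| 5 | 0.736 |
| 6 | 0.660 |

At 5 km, from the table: ρ = 0.736 kg/m³.
Convert speed: v = 900 km/h ÷ 3.6 = 250 m/s.
Dynamic pressure q = ½ρv² = ½ × 0.736 × 250² = 23000 Pa.
L = q·S·CL = 23000 × 344 × 0.566 = 4.48×10^6 N ≈ 4480 kN

L = 4.48×10^6 N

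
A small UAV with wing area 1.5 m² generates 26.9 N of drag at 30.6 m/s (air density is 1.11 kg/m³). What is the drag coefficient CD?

CD = 0.0345

From D = ½ρv²S·CD, rearranging gives CD = 2D/(ρv²S).
CD = 2 × 26.9 / (1.11 × 30.6² × 1.5) = 0.0345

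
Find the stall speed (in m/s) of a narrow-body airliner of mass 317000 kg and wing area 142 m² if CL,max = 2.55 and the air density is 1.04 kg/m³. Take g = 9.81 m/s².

V_stall = 129 m/s

Weight W = mg = 317000 × 9.81 = 3.11×10^6 N.
From L = ½ρV²S·CL,max = W: V_stall = √(2W/(ρSCL,max)) = √(2·3.11×10^6/(1.04·142·2.55))
V_stall = √16520 = 129 m/s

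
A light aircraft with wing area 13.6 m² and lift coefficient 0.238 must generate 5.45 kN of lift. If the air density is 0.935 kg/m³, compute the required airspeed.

L = ½ρv²S·CL ⇒ v = √(2L/(ρ·S·CL))
v = √(2 × 5450 / (0.935 × 13.6 × 0.238)) = √3602 = 60 m/s

v = 60 m/s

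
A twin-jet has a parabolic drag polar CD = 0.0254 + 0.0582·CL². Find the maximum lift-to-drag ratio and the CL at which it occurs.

(L/D)max = 13, at CL = 0.661

For CD = CD0 + K·CL², (L/D)max occurs at CL* = √(CD0/K) and equals 1/(2√(K·CD0)).
(L/D)max = 1/(2√(0.0582 × 0.0254)) = 1/(2 × 0.03845) = 13
CL* = √(0.0254/0.0582) = 0.661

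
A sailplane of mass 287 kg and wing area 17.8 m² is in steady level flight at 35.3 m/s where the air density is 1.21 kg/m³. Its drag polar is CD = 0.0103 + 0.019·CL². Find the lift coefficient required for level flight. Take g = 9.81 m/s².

Weight W = mg = 287 × 9.81 = 2815.5 N; in level flight L = W.
Dynamic pressure q = 0.5 × 1.21 × 35.3² = 753.9 Pa.
Required CL = L/(qS) = 2815.5/(753.9·17.8) = 0.2098.

CL = 0.21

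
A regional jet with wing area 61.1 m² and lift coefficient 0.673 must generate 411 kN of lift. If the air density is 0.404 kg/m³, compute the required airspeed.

v = 222 m/s

L = ½ρv²S·CL ⇒ v = √(2L/(ρ·S·CL))
v = √(2 × 4.11×10^5 / (0.404 × 61.1 × 0.673)) = √49480 = 222 m/s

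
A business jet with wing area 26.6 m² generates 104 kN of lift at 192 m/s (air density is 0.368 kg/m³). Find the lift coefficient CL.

From L = ½ρv²S·CL, rearranging gives CL = 2L/(ρv²S).
CL = 2 × 1.04×10^5 / (0.368 × 192² × 26.6) = 0.576

CL = 0.576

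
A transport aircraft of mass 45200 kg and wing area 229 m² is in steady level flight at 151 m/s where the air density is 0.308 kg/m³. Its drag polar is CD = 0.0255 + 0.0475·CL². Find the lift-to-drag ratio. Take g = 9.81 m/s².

Level flight ⇒ L = W = m·g = 45200 × 9.81 = 4.4341×10^5 N.
Dynamic pressure q = 0.5 × 0.308 × 151² = 3511 Pa.
Required CL = L/(qS) = 4.4341×10^5/(3511·229) = 0.5514.
CD = 0.0255 + 0.0475 × 0.5514² = 0.03994.
L/D = CL/CD = 0.5514 / 0.03994 = 13.8

L/D = 13.8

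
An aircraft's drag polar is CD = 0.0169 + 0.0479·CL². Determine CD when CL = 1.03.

CD = 0.0169 + 0.0479 × 1.03² = 0.0169 + 0.05082 = 0.0677

CD = 0.0677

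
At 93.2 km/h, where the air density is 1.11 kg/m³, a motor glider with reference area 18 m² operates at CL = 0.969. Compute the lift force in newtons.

Convert speed: v = 93.2 km/h ÷ 3.6 = 25.89 m/s.
L = ½ρv²S·CL = ½ × 1.11 × 25.89² × 18 × 0.969 = 6490 N ≈ 6.49 kN

L = 6490 N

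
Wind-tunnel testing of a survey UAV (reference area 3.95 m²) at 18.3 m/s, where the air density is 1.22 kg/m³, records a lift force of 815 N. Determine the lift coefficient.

From L = ½ρv²S·CL, rearranging gives CL = 2L/(ρv²S).
CL = 2 × 815 / (1.22 × 18.3² × 3.95) = 1.01

CL = 1.01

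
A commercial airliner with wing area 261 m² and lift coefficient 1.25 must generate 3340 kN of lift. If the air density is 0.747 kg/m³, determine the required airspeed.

L = ½ρv²S·CL ⇒ v = √(2L/(ρ·S·CL))
v = √(2 × 3.34×10^6 / (0.747 × 261 × 1.25)) = √27410 = 166 m/s

v = 166 m/s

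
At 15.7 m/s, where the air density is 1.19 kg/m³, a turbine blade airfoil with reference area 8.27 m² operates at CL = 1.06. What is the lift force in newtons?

L = 1290 N

L = ½ρv²S·CL = ½ × 1.19 × 15.7² × 8.27 × 1.06 = 1290 N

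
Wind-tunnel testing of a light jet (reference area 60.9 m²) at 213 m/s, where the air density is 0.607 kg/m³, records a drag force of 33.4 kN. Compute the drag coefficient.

CD = 0.0398

From D = ½ρv²S·CD, rearranging gives CD = 2D/(ρv²S).
CD = 2 × 33400 / (0.607 × 213² × 60.9) = 0.0398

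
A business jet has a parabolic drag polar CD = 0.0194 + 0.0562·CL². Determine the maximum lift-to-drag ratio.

For CD = CD0 + K·CL², (L/D)max occurs at CL* = √(CD0/K) and equals 1/(2√(K·CD0)).
(L/D)max = 1/(2√(0.0562 × 0.0194)) = 1/(2 × 0.03302) = 15.1

(L/D)max = 15.1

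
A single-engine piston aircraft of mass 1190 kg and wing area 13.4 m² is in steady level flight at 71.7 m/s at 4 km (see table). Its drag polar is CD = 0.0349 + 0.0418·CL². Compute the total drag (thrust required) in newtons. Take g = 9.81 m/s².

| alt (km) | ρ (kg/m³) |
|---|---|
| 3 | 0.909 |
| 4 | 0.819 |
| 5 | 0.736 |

At 4 km, from the table: ρ = 0.819 kg/m³.
Weight W = mg = 1190 × 9.81 = 11674 N; in level flight L = W.
Dynamic pressure q = 0.5 × 0.819 × 71.7² = 2105 Pa.
CL = 2W/(ρv²S) = 2×11674/(0.819×71.7²×13.4) = 0.4138.
CD = 0.0349 + 0.0418 × 0.4138² = 0.04206.
D = q·S·CD = 2105 × 13.4 × 0.04206 = 1186 N

D = 1190 N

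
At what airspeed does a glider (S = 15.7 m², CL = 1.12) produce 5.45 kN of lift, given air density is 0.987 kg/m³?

v = 25.1 m/s

L = ½ρv²S·CL ⇒ v = √(2L/(ρ·S·CL))
v = √(2 × 5450 / (0.987 × 15.7 × 1.12)) = √628 = 25.1 m/s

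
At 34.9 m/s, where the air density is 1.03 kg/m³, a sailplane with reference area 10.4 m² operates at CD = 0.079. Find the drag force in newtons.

D = 515 N

Dynamic pressure q = ½ρv² = ½ × 1.03 × 34.9² = 627.3 Pa.
D = q·S·CD = 627.3 × 10.4 × 0.079 = 515 N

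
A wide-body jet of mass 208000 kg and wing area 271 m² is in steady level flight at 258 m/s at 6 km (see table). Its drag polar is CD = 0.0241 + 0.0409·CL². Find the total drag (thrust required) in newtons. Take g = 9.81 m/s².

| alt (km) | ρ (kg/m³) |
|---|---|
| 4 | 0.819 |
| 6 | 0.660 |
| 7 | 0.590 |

D = 1.72×10^5 N

At 6 km, from the table: ρ = 0.660 kg/m³.
Level flight ⇒ L = W = m·g = 208000 × 9.81 = 2.0405×10^6 N.
Dynamic pressure q = 0.5 × 0.66 × 258² = 21970 Pa.
CL = W/(q·S) = 2.0405×10^6 / (21970 × 271) = 0.3428.
CD = 0.0241 + 0.0409 × 0.3428² = 0.02891.
D = q·S·CD = 21970 × 271 × 0.02891 = 1.721×10^5 N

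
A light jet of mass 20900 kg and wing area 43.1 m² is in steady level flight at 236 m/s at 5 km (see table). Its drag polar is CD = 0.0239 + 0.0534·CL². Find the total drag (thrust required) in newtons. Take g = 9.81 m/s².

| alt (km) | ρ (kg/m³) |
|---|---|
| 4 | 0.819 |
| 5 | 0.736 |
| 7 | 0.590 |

At 5 km, from the table: ρ = 0.736 kg/m³.
Level flight ⇒ L = W = m·g = 20900 × 9.81 = 2.0503×10^5 N.
q = ½ρv² = ½ × 0.736 × 236² = 20500 Pa.
Required CL = L/(qS) = 2.0503×10^5/(20500·43.1) = 0.2321.
CD = 0.0239 + 0.0534 × 0.2321² = 0.02678.
D = q·S·CD = 20500 × 43.1 × 0.02678 = 23650 N

D = 23700 N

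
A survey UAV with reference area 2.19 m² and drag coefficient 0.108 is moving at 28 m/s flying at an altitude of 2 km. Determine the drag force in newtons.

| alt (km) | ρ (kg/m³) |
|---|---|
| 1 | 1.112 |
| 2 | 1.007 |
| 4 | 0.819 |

At 2 km, from the table: ρ = 1.007 kg/m³.
Dynamic pressure q = ½ρv² = ½ × 1.007 × 28² = 394.7 Pa.
D = q·S·CD = 394.7 × 2.19 × 0.108 = 93.4 N

D = 93.4 N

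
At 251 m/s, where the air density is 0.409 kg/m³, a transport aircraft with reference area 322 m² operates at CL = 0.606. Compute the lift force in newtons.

Dynamic pressure q = ½ρv² = ½ × 0.409 × 251² = 12880 Pa.
L = q·S·CL = 12880 × 322 × 0.606 = 2.51×10^6 N ≈ 2510 kN

L = 2.51×10^6 N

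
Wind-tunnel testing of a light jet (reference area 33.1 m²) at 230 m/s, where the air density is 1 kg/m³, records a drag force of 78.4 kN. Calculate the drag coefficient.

CD = 0.0895

From D = ½ρv²S·CD, rearranging gives CD = 2D/(ρv²S).
CD = 2 × 78400 / (1 × 230² × 33.1) = 0.0895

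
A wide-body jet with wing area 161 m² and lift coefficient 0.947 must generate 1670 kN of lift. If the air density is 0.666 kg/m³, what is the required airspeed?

L = ½ρv²S·CL ⇒ v = √(2L/(ρ·S·CL))
v = √(2 × 1.67×10^6 / (0.666 × 161 × 0.947)) = √32890 = 181 m/s

v = 181 m/s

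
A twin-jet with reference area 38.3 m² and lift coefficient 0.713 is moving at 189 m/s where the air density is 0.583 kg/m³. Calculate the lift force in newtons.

L = 2.84×10^5 N

L = ½ρv²S·CL = ½ × 0.583 × 189² × 38.3 × 0.713 = 2.84×10^5 N ≈ 284 kN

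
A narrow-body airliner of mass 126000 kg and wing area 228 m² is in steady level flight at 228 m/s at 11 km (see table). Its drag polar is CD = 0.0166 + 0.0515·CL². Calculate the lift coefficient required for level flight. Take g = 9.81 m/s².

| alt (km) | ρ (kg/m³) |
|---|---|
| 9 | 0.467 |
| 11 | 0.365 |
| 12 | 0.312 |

CL = 0.571

At 11 km, from the table: ρ = 0.365 kg/m³.
Weight W = mg = 126000 × 9.81 = 1.2361×10^6 N; in level flight L = W.
q = ½ρv² = ½ × 0.365 × 228² = 9487 Pa.
Required CL = L/(qS) = 1.2361×10^6/(9487·228) = 0.5714.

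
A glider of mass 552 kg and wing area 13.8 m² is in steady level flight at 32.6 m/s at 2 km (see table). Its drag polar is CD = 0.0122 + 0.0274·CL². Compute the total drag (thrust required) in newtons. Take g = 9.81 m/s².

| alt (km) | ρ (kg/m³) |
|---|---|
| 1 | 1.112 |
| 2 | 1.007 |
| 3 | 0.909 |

D = 199 N

At 2 km, from the table: ρ = 1.007 kg/m³.
Weight W = mg = 552 × 9.81 = 5415.1 N; in level flight L = W.
Dynamic pressure q = 0.5 × 1.007 × 32.6² = 535.1 Pa.
Required CL = L/(qS) = 5415.1/(535.1·13.8) = 0.7333.
CD = 0.0122 + 0.0274 × 0.7333² = 0.02693.
D = q·S·CD = 535.1 × 13.8 × 0.02693 = 198.9 N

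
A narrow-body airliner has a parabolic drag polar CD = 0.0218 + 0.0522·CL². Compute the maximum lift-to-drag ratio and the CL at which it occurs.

(L/D)max = 14.8, at CL = 0.646

For CD = CD0 + K·CL², (L/D)max occurs at CL* = √(CD0/K) and equals 1/(2√(K·CD0)).
(L/D)max = 1/(2√(0.0522 × 0.0218)) = 1/(2 × 0.03373) = 14.8
CL* = √(0.0218/0.0522) = 0.646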